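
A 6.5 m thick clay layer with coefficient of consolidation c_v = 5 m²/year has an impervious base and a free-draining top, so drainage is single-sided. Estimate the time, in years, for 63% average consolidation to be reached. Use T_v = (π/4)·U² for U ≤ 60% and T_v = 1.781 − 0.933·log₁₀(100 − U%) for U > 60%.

Drainage path length: H_d = H = 6.5 m (single drainage).
U > 60%: T_v = 1.781 − 0.933·log₁₀(100 − 63) = 0.31787.
t = T_v·H_d²/c_v = 0.31787×6.5²/5 = 2.686 years.

t ≈ 2.69 years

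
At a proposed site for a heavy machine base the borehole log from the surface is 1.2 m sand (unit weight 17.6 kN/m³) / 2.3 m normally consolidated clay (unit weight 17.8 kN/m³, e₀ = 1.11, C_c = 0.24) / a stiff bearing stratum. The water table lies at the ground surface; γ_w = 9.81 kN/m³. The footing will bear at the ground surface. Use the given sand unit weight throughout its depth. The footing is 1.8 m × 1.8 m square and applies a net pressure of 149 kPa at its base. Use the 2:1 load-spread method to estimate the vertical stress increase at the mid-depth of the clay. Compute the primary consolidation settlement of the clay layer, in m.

Mid-depth of clay below the ground surface: z = 1.2 + 2.3/2 = 2.35 m.
Total vertical stress at mid-clay: σ_v = 17.6×1.2 + 17.8×1.15 = 41.59 kPa.
Pore pressure: u = 9.81×(2.35 − 0) = 23.054 kPa.
Initial effective stress: σ'_0 = σ_v − u = 41.59 − 23.054 = 18.536 kPa.
Stress increase at mid-clay by the 2:1 spreading method:
Δσ = qBL/((B+z)(L+z)) = 149×1.8×1.8/((1.8+2.35)(1.8+2.35)) = 28.031 kPa
Final effective stress: σ'_f = σ'_0 + Δσ = 18.536 + 28.031 = 46.567 kPa.
Normally consolidated clay, so the full stress increment lies on the virgin compression line:
S_c = C_c·H/(1+e₀)·log₁₀(σ'_f/σ'_0) = 0.24×2.3/(1+1.11)×log₁₀(46.567/18.536)
    = 0.26161 × 0.40006 = 0.1047 m

S_c ≈ 0.105 m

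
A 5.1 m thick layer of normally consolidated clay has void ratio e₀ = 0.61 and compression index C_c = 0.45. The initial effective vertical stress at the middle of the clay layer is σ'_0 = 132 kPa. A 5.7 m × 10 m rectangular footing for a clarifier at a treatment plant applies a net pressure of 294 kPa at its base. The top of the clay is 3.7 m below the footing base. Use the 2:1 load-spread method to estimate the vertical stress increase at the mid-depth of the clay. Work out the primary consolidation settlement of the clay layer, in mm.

S_c ≈ 311 mm

Mid-depth of clay below the footing base: z = 3.7 + 5.1/2 = 6.25 m.
Stress increase at mid-clay by the 2:1 spreading method:
Δσ = qBL/((B+z)(L+z)) = 294×5.7×10/((5.7+6.25)(10+6.25)) = 86.298 kPa
Final effective stress: σ'_f = σ'_0 + Δσ = 132 + 86.298 = 218.3 kPa.
Normally consolidated clay, so the full stress increment lies on the virgin compression line:
S_c = C_c·H/(1+e₀)·log₁₀(σ'_f/σ'_0) = 0.45×5.1/(1+0.61)×log₁₀(218.3/132)
    = 1.4255 × 0.21848 = 0.3114 m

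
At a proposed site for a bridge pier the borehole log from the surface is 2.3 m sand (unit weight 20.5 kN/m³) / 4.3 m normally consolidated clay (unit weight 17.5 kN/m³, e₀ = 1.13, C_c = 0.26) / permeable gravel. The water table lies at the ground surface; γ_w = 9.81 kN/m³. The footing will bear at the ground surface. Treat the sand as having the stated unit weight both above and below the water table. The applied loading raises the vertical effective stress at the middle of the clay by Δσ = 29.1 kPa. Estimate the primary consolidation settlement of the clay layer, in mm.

S_c ≈ 122 mm

Mid-depth of clay below the ground surface: z = 2.3 + 4.3/2 = 4.45 m.
Total vertical stress at mid-clay: σ_v = 20.5×2.3 + 17.5×2.15 = 84.775 kPa.
Pore pressure: u = 9.81×(4.45 − 0) = 43.655 kPa.
Initial effective stress: σ'_0 = σ_v − u = 84.775 − 43.655 = 41.12 kPa.
Final effective stress: σ'_f = σ'_0 + Δσ = 41.12 + 29.1 = 70.22 kPa.
Normally consolidated clay, so the full stress increment lies on the virgin compression line:
S_c = C_c·H/(1+e₀)·log₁₀(σ'_f/σ'_0) = 0.26×4.3/(1+1.13)×log₁₀(70.22/41.12)
    = 0.52488 × 0.23241 = 0.122 m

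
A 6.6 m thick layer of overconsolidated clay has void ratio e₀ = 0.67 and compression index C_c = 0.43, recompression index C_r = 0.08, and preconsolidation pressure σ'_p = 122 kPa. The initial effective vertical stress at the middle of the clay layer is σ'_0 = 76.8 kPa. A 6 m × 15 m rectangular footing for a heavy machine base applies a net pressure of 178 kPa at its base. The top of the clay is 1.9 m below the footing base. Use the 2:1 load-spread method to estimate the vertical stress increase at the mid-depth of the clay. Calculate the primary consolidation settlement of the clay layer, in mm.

Mid-depth of clay below the footing base: z = 1.9 + 6.6/2 = 5.2 m.
Stress increase at mid-clay by the 2:1 spreading method:
Δσ = qBL/((B+z)(L+z)) = 178×6×15/((6+5.2)(15+5.2)) = 70.81 kPa
Final effective stress: σ'_f = 76.8 + 70.81 = 147.61 kPa.
σ'_f = 147.61 > σ'_p = 122 kPa, so the stress path crosses the preconsolidation pressure — recompression up to σ'_p, then virgin compression beyond:
S_c = H/(1+e₀)·[C_r·log₁₀(σ'_p/σ'_0) + C_c·log₁₀(σ'_f/σ'_p)]
    = 6.6/1.67 × [0.08×log₁₀(122/76.8) + 0.43×log₁₀(147.61/122)]
    = 3.9521 × [0.01608 + 0.035585] = 0.2042 m

S_c ≈ 204 mm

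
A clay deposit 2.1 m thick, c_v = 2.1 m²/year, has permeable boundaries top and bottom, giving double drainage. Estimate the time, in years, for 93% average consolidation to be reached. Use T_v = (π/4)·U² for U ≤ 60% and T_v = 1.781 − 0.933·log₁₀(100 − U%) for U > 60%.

Drainage path length: H_d = H/2 = 1.05 m (double drainage).
U > 60%: T_v = 1.781 − 0.933·log₁₀(100 − 93) = 0.99252.
t = T_v·H_d²/c_v = 0.99252×1.05²/2.1 = 0.5211 years.

t ≈ 0.521 years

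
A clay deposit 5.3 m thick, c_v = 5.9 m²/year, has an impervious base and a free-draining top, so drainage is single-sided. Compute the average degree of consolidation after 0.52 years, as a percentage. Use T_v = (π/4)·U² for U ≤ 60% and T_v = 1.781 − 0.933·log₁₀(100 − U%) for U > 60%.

U ≈ 37.3 %

Drainage path length: H_d = H = 5.3 m (single drainage).
T_v = c_v·t/H_d² = 5.9×0.52/5.3² = 0.10922.
T_v = 0.10922 corresponds to the U ≤ 60% branch:
U = √(4T_v/π) = 0.3729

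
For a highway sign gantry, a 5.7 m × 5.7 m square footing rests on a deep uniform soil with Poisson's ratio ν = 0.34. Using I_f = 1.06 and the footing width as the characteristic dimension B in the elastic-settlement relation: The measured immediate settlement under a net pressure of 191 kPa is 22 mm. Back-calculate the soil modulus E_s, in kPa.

S_e = q·B·(1−ν²)/E_s · I_f  ⇒  E_s = q·B·(1−ν²)·I_f / S_e.
E_s = 191 × 5.7 × 0.8844 × 1.06 / 0.022 = 46390 kPa

E_s ≈ 46400 kPa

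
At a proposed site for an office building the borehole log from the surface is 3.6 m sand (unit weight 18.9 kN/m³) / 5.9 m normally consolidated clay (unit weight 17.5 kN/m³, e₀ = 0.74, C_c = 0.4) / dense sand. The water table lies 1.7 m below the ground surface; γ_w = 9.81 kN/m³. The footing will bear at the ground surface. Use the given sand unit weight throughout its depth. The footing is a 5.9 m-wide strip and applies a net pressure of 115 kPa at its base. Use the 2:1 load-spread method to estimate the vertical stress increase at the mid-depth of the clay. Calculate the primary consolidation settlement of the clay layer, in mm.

Mid-depth of clay below the ground surface: z = 3.6 + 5.9/2 = 6.55 m.
Total vertical stress at mid-clay: σ_v = 18.9×3.6 + 17.5×2.95 = 119.66 kPa.
Pore pressure: u = 9.81×(6.55 − 1.7) = 47.578 kPa.
Initial effective stress: σ'_0 = σ_v − u = 119.66 − 47.578 = 72.082 kPa.
Stress increase at mid-clay by the 2:1 spreading method:
Δσ = qB/(B+z) = 115×5.9/(5.9+6.55) = 54.498 kPa
Final effective stress: σ'_f = σ'_0 + Δσ = 72.082 + 54.498 = 126.58 kPa.
Normally consolidated clay, so the full stress increment lies on the virgin compression line:
S_c = C_c·H/(1+e₀)·log₁₀(σ'_f/σ'_0) = 0.4×5.9/(1+0.74)×log₁₀(126.58/72.082)
    = 1.3563 × 0.24454 = 0.3317 m

S_c ≈ 332 mm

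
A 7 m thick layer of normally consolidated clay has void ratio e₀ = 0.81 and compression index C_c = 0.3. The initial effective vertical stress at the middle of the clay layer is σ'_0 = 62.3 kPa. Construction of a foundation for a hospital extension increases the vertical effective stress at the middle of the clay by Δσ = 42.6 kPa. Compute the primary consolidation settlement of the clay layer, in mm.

Final effective stress: σ'_f = σ'_0 + Δσ = 62.3 + 42.6 = 104.9 kPa.
Normally consolidated clay, so the full stress increment lies on the virgin compression line:
S_c = C_c·H/(1+e₀)·log₁₀(σ'_f/σ'_0) = 0.3×7/(1+0.81)×log₁₀(104.9/62.3)
    = 1.1602 × 0.22629 = 0.2625 m

S_c ≈ 263 mm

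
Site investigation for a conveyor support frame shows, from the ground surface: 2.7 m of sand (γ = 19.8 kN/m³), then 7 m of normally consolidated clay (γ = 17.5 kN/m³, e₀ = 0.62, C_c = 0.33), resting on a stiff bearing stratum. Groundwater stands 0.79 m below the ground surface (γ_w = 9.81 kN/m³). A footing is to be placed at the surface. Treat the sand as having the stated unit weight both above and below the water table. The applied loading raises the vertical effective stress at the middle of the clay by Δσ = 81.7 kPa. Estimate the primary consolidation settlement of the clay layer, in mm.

Mid-depth of clay below the ground surface: z = 2.7 + 7/2 = 6.2 m.
Total vertical stress at mid-clay: σ_v = 19.8×2.7 + 17.5×3.5 = 114.71 kPa.
Pore pressure: u = 9.81×(6.2 − 0.79) = 53.072 kPa.
Initial effective stress: σ'_0 = σ_v − u = 114.71 − 53.072 = 61.638 kPa.
Final effective stress: σ'_f = σ'_0 + Δσ = 61.638 + 81.7 = 143.34 kPa.
Normally consolidated clay, so the full stress increment lies on the virgin compression line:
S_c = C_c·H/(1+e₀)·log₁₀(σ'_f/σ'_0) = 0.33×7/(1+0.62)×log₁₀(143.34/61.638)
    = 1.4259 × 0.36652 = 0.5226 m

S_c ≈ 523 mm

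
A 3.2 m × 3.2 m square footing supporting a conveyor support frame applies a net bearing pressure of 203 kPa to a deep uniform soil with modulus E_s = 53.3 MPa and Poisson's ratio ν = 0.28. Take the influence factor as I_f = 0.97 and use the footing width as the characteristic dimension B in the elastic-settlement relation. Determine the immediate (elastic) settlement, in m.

S_e ≈ 0.0109 m

Immediate (elastic) settlement: S_e = q·B·(1−ν²)/E_s · I_f.
E_s = 53.3 MPa = 53300 kPa.
S_e = 203 × 3.2 × (1 − 0.28²) / 53300 × 0.97
    = 203 × 3.2 × 0.9216 / 53300 × 0.97
    = 0.0109 m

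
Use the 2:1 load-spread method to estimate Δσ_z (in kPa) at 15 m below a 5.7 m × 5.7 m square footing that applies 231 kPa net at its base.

By the 2:1 method the load spreads at 1 horizontal : 2 vertical, so at depth z the loaded area has grown by z in each plan dimension:
Δσ = qBL/((B+z)(L+z)) = 231×5.7×5.7/((5.7+15)(5.7+15)) = 17.515 kPa

Δσ_z ≈ 17.5 kPa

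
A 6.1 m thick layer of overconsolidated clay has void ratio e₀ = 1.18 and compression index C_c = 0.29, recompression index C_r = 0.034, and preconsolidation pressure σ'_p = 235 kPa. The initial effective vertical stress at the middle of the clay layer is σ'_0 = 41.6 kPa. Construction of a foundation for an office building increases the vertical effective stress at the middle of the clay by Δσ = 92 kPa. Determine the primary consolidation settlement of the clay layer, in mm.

S_c ≈ 48.2 mm

Final effective stress: σ'_f = 41.6 + 92 = 133.6 kPa.
σ'_f = 133.6 ≤ σ'_p = 235 kPa, so the clay remains overconsolidated and only the recompression index applies:
S_c = C_r·H/(1+e₀)·log₁₀(σ'_f/σ'_0) = 0.034×6.1/2.18×log₁₀(133.6/41.6)
    = 0.095139 × 0.50671 = 0.04821 m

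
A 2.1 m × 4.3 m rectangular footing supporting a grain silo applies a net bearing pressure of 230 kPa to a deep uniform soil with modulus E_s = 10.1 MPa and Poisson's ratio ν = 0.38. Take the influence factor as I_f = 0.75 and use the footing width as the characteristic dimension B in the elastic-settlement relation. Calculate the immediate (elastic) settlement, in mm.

S_e ≈ 30.7 mm

Immediate (elastic) settlement: S_e = q·B·(1−ν²)/E_s · I_f.
E_s = 10.1 MPa = 10100 kPa.
S_e = 230 × 2.1 × (1 − 0.38²) / 10100 × 0.75
    = 230 × 2.1 × 0.8556 / 10100 × 0.75
    = 0.03069 m = 30.69 mm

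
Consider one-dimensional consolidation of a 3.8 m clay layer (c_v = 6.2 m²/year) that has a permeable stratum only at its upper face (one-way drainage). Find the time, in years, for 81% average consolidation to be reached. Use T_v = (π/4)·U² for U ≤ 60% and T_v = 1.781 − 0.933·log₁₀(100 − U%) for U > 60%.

t ≈ 1.37 years

Drainage path length: H_d = H = 3.8 m (single drainage).
U > 60%: T_v = 1.781 − 0.933·log₁₀(100 − 81) = 0.58792.
t = T_v·H_d²/c_v = 0.58792×3.8²/6.2 = 1.369 years.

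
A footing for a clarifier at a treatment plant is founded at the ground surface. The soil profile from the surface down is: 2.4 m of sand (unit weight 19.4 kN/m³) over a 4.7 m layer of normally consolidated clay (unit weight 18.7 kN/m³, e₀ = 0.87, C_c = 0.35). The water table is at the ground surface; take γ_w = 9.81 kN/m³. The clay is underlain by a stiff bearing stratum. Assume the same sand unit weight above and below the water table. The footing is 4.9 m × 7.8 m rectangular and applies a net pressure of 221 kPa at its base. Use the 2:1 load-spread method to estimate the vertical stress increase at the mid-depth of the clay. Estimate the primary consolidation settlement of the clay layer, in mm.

Mid-depth of clay below the ground surface: z = 2.4 + 4.7/2 = 4.75 m.
Total vertical stress at mid-clay: σ_v = 19.4×2.4 + 18.7×2.35 = 90.505 kPa.
Pore pressure: u = 9.81×(4.75 − 0) = 46.598 kPa.
Initial effective stress: σ'_0 = σ_v − u = 90.505 − 46.598 = 43.907 kPa.
Stress increase at mid-clay by the 2:1 spreading method:
Δσ = qBL/((B+z)(L+z)) = 221×4.9×7.8/((4.9+4.75)(7.8+4.75)) = 69.745 kPa
Final effective stress: σ'_f = σ'_0 + Δσ = 43.907 + 69.745 = 113.65 kPa.
Normally consolidated clay, so the full stress increment lies on the virgin compression line:
S_c = C_c·H/(1+e₀)·log₁₀(σ'_f/σ'_0) = 0.35×4.7/(1+0.87)×log₁₀(113.65/43.907)
    = 0.87968 × 0.41304 = 0.3633 m

S_c ≈ 363 mm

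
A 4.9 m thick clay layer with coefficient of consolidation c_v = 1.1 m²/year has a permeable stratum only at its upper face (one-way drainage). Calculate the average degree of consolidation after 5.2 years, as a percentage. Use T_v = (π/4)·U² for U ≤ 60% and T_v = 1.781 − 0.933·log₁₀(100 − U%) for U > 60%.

Drainage path length: H_d = H = 4.9 m (single drainage).
T_v = c_v·t/H_d² = 1.1×5.2/4.9² = 0.23823.
T_v = 0.23823 corresponds to the U ≤ 60% branch:
U = √(4T_v/π) = 0.5507

U ≈ 55.1 %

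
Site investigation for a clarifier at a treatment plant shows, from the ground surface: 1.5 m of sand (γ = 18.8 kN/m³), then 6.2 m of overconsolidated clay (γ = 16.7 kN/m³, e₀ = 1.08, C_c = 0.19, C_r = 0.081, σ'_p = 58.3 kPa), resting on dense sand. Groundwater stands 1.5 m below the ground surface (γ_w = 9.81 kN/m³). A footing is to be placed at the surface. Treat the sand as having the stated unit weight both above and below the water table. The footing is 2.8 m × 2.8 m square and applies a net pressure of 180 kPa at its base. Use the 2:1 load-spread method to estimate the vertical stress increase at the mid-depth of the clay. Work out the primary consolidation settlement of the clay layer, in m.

S_c ≈ 0.0801 m

Mid-depth of clay below the ground surface: z = 1.5 + 6.2/2 = 4.6 m.
Total vertical stress at mid-clay: σ_v = 18.8×1.5 + 16.7×3.1 = 79.97 kPa.
Pore pressure: u = 9.81×(4.6 − 1.5) = 30.411 kPa.
Initial effective stress: σ'_0 = σ_v − u = 79.97 − 30.411 = 49.559 kPa.
Stress increase at mid-clay by the 2:1 spreading method:
Δσ = qBL/((B+z)(L+z)) = 180×2.8×2.8/((2.8+4.6)(2.8+4.6)) = 25.771 kPa
Final effective stress: σ'_f = 49.559 + 25.771 = 75.33 kPa.
σ'_f = 75.33 > σ'_p = 58.3 kPa, so the stress path crosses the preconsolidation pressure — recompression up to σ'_p, then virgin compression beyond:
S_c = H/(1+e₀)·[C_r·log₁₀(σ'_p/σ'_0) + C_c·log₁₀(σ'_f/σ'_p)]
    = 6.2/2.08 × [0.081×log₁₀(58.3/49.559) + 0.19×log₁₀(75.33/58.3)]
    = 2.9808 × [0.0057142 + 0.021147] = 0.08007 m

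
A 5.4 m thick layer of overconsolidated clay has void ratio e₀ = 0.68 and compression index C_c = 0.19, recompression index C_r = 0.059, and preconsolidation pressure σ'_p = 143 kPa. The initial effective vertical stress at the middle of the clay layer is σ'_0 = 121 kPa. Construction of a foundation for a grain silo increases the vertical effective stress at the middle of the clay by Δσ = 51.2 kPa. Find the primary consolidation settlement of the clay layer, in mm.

S_c ≈ 63 mm

Final effective stress: σ'_f = 121 + 51.2 = 172.2 kPa.
σ'_f = 172.2 > σ'_p = 143 kPa, so the stress path crosses the preconsolidation pressure — recompression up to σ'_p, then virgin compression beyond:
S_c = H/(1+e₀)·[C_r·log₁₀(σ'_p/σ'_0) + C_c·log₁₀(σ'_f/σ'_p)]
    = 5.4/1.68 × [0.059×log₁₀(143/121) + 0.19×log₁₀(172.2/143)]
    = 3.2143 × [0.0042805 + 0.015332] = 0.06304 m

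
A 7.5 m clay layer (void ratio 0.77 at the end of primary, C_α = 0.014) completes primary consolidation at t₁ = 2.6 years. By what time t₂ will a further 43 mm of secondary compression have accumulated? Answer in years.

S_s = C_α·H/(1+e_p)·log₁₀(t₂/t₁) ⇒ log₁₀(t₂/t₁) = S_s·(1+e_p)/(C_α·H).
log₁₀(t₂/t₁) = 0.043 × (1+0.77) / (0.014×7.5) = 0.7249
t₂ = t₁ × 10^0.7249 = 2.6 × 5.307 = 13.8 years

t₂ ≈ 13.8 years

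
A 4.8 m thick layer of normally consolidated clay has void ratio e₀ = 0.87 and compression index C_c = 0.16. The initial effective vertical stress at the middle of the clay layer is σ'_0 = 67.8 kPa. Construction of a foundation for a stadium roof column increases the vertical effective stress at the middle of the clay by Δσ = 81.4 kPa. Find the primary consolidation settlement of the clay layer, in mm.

Final effective stress: σ'_f = σ'_0 + Δσ = 67.8 + 81.4 = 149.2 kPa.
Normally consolidated clay, so the full stress increment lies on the virgin compression line:
S_c = C_c·H/(1+e₀)·log₁₀(σ'_f/σ'_0) = 0.16×4.8/(1+0.87)×log₁₀(149.2/67.8)
    = 0.4107 × 0.34254 = 0.1407 m

S_c ≈ 141 mm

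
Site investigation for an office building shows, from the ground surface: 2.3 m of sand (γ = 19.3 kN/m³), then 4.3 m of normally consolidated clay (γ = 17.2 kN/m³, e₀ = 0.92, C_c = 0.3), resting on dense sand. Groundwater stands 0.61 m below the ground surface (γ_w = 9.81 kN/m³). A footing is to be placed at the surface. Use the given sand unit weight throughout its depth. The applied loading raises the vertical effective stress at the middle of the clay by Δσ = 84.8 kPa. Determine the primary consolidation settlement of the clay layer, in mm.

S_c ≈ 315 mm

Mid-depth of clay below the ground surface: z = 2.3 + 4.3/2 = 4.45 m.
Total vertical stress at mid-clay: σ_v = 19.3×2.3 + 17.2×2.15 = 81.37 kPa.
Pore pressure: u = 9.81×(4.45 − 0.61) = 37.67 kPa.
Initial effective stress: σ'_0 = σ_v − u = 81.37 − 37.67 = 43.7 kPa.
Final effective stress: σ'_f = σ'_0 + Δσ = 43.7 + 84.8 = 128.5 kPa.
Normally consolidated clay, so the full stress increment lies on the virgin compression line:
S_c = C_c·H/(1+e₀)·log₁₀(σ'_f/σ'_0) = 0.3×4.3/(1+0.92)×log₁₀(128.5/43.7)
    = 0.67187 × 0.46842 = 0.3147 m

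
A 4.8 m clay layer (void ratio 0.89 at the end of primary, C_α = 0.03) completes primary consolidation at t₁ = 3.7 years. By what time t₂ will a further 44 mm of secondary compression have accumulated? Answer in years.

S_s = C_α·H/(1+e_p)·log₁₀(t₂/t₁) ⇒ log₁₀(t₂/t₁) = S_s·(1+e_p)/(C_α·H).
log₁₀(t₂/t₁) = 0.044 × (1+0.89) / (0.03×4.8) = 0.5775
t₂ = t₁ × 10^0.5775 = 3.7 × 3.78 = 13.99 years

t₂ ≈ 14 years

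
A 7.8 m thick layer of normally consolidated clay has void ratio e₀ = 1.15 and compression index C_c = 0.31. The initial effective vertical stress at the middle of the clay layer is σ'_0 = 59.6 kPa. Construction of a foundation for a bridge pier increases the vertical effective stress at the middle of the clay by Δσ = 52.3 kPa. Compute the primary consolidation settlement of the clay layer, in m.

Final effective stress: σ'_f = σ'_0 + Δσ = 59.6 + 52.3 = 111.9 kPa.
Normally consolidated clay, so the full stress increment lies on the virgin compression line:
S_c = C_c·H/(1+e₀)·log₁₀(σ'_f/σ'_0) = 0.31×7.8/(1+1.15)×log₁₀(111.9/59.6)
    = 1.1247 × 0.27358 = 0.3077 m

S_c ≈ 0.308 m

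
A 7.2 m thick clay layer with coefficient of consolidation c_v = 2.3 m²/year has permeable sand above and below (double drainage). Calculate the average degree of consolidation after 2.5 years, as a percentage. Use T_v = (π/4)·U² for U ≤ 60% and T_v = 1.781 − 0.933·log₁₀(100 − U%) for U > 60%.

U ≈ 72.9 %

Drainage path length: H_d = H/2 = 3.6 m (double drainage).
T_v = c_v·t/H_d² = 2.3×2.5/3.6² = 0.44367.
T_v = 0.44367 corresponds to the U > 60% branch:
U = 1 − 10^((1.781 − T_v)/0.933)/100 = 0.7288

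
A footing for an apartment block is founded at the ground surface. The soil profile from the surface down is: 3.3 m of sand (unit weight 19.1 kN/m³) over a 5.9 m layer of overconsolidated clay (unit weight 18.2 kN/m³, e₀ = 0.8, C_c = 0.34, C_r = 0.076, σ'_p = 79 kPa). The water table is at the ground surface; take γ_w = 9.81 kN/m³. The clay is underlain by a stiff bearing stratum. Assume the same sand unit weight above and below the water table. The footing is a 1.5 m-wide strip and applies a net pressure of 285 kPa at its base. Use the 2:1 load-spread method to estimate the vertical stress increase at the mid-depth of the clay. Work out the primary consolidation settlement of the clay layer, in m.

S_c ≈ 0.201 m

Mid-depth of clay below the ground surface: z = 3.3 + 5.9/2 = 6.25 m.
Total vertical stress at mid-clay: σ_v = 19.1×3.3 + 18.2×2.95 = 116.72 kPa.
Pore pressure: u = 9.81×(6.25 − 0) = 61.312 kPa.
Initial effective stress: σ'_0 = σ_v − u = 116.72 − 61.312 = 55.408 kPa.
Stress increase at mid-clay by the 2:1 spreading method:
Δσ = qB/(B+z) = 285×1.5/(1.5+6.25) = 55.161 kPa
Final effective stress: σ'_f = 55.408 + 55.161 = 110.57 kPa.
σ'_f = 110.57 > σ'_p = 79 kPa, so the stress path crosses the preconsolidation pressure — recompression up to σ'_p, then virgin compression beyond:
S_c = H/(1+e₀)·[C_r·log₁₀(σ'_p/σ'_0) + C_c·log₁₀(σ'_f/σ'_p)]
    = 5.9/1.8 × [0.076×log₁₀(79/55.408) + 0.34×log₁₀(110.57/79)]
    = 3.2778 × [0.011708 + 0.049643] = 0.2011 m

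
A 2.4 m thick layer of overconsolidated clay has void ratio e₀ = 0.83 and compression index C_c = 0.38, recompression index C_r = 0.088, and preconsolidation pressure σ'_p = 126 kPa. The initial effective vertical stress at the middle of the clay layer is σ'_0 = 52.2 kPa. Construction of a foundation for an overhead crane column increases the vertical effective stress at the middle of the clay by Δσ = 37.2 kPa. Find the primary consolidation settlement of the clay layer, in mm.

Final effective stress: σ'_f = 52.2 + 37.2 = 89.4 kPa.
σ'_f = 89.4 ≤ σ'_p = 126 kPa, so the clay remains overconsolidated and only the recompression index applies:
S_c = C_r·H/(1+e₀)·log₁₀(σ'_f/σ'_0) = 0.088×2.4/1.83×log₁₀(89.4/52.2)
    = 0.11541 × 0.23367 = 0.02697 m

S_c ≈ 27 mm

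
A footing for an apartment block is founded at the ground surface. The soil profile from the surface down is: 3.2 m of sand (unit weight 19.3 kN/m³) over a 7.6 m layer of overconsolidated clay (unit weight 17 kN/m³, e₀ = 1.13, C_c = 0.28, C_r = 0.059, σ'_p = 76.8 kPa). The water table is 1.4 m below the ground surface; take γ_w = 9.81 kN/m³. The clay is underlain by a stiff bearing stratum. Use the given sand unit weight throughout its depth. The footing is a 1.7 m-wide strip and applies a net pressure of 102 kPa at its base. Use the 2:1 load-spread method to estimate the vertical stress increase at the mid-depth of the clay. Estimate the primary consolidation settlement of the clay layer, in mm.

S_c ≈ 81.9 mm

Mid-depth of clay below the ground surface: z = 3.2 + 7.6/2 = 7 m.
Total vertical stress at mid-clay: σ_v = 19.3×3.2 + 17×3.8 = 126.36 kPa.
Pore pressure: u = 9.81×(7 − 1.4) = 54.936 kPa.
Initial effective stress: σ'_0 = σ_v − u = 126.36 − 54.936 = 71.424 kPa.
Stress increase at mid-clay by the 2:1 spreading method:
Δσ = qB/(B+z) = 102×1.7/(1.7+7) = 19.931 kPa
Final effective stress: σ'_f = 71.424 + 19.931 = 91.355 kPa.
σ'_f = 91.355 > σ'_p = 76.8 kPa, so the stress path crosses the preconsolidation pressure — recompression up to σ'_p, then virgin compression beyond:
S_c = H/(1+e₀)·[C_r·log₁₀(σ'_p/σ'_0) + C_c·log₁₀(σ'_f/σ'_p)]
    = 7.6/2.13 × [0.059×log₁₀(76.8/71.424) + 0.28×log₁₀(91.355/76.8)]
    = 3.5681 × [0.0018595 + 0.021104] = 0.08194 m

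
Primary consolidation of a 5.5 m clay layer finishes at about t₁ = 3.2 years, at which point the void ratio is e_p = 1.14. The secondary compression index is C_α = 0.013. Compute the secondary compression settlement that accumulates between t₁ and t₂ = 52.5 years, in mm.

S_s ≈ 40.6 mm

Secondary compression: S_s = C_α·H/(1+e_p)·log₁₀(t₂/t₁)
S_s = 0.013×5.5/(1+1.14)×log₁₀(52.5/3.2)
    = 0.03341 × 1.215 = 0.04059 m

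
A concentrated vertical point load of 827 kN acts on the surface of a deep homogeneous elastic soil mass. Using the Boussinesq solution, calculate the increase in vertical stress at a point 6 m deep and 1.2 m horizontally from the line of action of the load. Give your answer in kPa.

Δσ_z ≈ 9.94 kPa

Boussinesq vertical stress below a point load on an elastic half-space:
Δσ_z = 3P/(2πz²) · [1 + (r/z)²]^(−5/2)
r/z = 1.2/6 = 0.2; [1+(r/z)²]^(−5/2) = 0.9066.
Δσ_z = 3×827/(2π×6²) × 0.9066 = 10.968 × 0.9066 = 9.944 kPa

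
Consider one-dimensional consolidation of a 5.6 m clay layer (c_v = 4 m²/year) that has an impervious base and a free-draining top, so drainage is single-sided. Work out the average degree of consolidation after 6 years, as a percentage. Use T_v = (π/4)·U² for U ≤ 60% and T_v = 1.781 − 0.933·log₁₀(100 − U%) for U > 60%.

U ≈ 87.7 %

Drainage path length: H_d = H = 5.6 m (single drainage).
T_v = c_v·t/H_d² = 4×6/5.6² = 0.76531.
T_v = 0.76531 corresponds to the U > 60% branch:
U = 1 − 10^((1.781 − T_v)/0.933)/100 = 0.8774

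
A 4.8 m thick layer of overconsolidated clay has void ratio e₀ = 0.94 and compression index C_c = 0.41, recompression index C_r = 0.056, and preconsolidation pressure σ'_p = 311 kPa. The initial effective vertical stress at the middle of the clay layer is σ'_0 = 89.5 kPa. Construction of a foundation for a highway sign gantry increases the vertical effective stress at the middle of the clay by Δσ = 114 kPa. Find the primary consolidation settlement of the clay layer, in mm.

S_c ≈ 49.4 mm

Final effective stress: σ'_f = 89.5 + 114 = 203.5 kPa.
σ'_f = 203.5 ≤ σ'_p = 311 kPa, so the clay remains overconsolidated and only the recompression index applies:
S_c = C_r·H/(1+e₀)·log₁₀(σ'_f/σ'_0) = 0.056×4.8/1.94×log₁₀(203.5/89.5)
    = 0.13856 × 0.35674 = 0.04943 m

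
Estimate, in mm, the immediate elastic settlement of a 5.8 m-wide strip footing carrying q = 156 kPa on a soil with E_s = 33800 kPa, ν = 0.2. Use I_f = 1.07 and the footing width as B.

S_e ≈ 27.5 mm

Immediate (elastic) settlement: S_e = q·B·(1−ν²)/E_s · I_f.
S_e = 156 × 5.8 × (1 − 0.2²) / 33800 × 1.07
    = 156 × 5.8 × 0.96 / 33800 × 1.07
    = 0.0275 m = 27.5 mm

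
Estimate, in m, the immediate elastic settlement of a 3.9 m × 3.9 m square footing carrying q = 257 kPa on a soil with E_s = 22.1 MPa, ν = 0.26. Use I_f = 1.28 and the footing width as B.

S_e ≈ 0.0541 m

Immediate (elastic) settlement: S_e = q·B·(1−ν²)/E_s · I_f.
E_s = 22.1 MPa = 22100 kPa.
S_e = 257 × 3.9 × (1 − 0.26²) / 22100 × 1.28
    = 257 × 3.9 × 0.9324 / 22100 × 1.28
    = 0.05413 m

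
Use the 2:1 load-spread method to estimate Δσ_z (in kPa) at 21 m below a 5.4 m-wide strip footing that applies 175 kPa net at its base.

Δσ_z ≈ 35.8 kPa

By the 2:1 method the load spreads at 1 horizontal : 2 vertical, so at depth z the loaded area has grown by z in each plan dimension:
Δσ = qB/(B+z) = 175×5.4/(5.4+21) = 35.795 kPa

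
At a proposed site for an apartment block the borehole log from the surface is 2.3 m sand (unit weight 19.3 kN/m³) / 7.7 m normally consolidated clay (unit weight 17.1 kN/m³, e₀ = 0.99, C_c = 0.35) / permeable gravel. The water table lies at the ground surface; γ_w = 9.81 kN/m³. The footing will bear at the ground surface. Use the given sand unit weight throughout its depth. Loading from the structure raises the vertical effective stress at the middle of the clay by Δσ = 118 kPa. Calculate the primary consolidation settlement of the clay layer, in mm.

S_c ≈ 714 mm

Mid-depth of clay below the ground surface: z = 2.3 + 7.7/2 = 6.15 m.
Total vertical stress at mid-clay: σ_v = 19.3×2.3 + 17.1×3.85 = 110.23 kPa.
Pore pressure: u = 9.81×(6.15 − 0) = 60.332 kPa.
Initial effective stress: σ'_0 = σ_v − u = 110.23 − 60.332 = 49.898 kPa.
Final effective stress: σ'_f = σ'_0 + Δσ = 49.898 + 118 = 167.9 kPa.
Normally consolidated clay, so the full stress increment lies on the virgin compression line:
S_c = C_c·H/(1+e₀)·log₁₀(σ'_f/σ'_0) = 0.35×7.7/(1+0.99)×log₁₀(167.9/49.898)
    = 1.3543 × 0.52697 = 0.7137 m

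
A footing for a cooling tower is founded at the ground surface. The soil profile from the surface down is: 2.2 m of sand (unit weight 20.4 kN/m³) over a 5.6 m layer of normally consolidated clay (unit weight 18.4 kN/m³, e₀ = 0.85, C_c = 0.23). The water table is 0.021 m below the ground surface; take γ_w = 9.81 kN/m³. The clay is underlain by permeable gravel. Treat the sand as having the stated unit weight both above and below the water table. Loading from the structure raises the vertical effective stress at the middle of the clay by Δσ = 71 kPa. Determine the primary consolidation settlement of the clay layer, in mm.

Mid-depth of clay below the ground surface: z = 2.2 + 5.6/2 = 5 m.
Total vertical stress at mid-clay: σ_v = 20.4×2.2 + 18.4×2.8 = 96.4 kPa.
Pore pressure: u = 9.81×(5 − 0.021) = 48.844 kPa.
Initial effective stress: σ'_0 = σ_v − u = 96.4 − 48.844 = 47.556 kPa.
Final effective stress: σ'_f = σ'_0 + Δσ = 47.556 + 71 = 118.56 kPa.
Normally consolidated clay, so the full stress increment lies on the virgin compression line:
S_c = C_c·H/(1+e₀)·log₁₀(σ'_f/σ'_0) = 0.23×5.6/(1+0.85)×log₁₀(118.56/47.556)
    = 0.69622 × 0.39673 = 0.2762 m

S_c ≈ 276 mm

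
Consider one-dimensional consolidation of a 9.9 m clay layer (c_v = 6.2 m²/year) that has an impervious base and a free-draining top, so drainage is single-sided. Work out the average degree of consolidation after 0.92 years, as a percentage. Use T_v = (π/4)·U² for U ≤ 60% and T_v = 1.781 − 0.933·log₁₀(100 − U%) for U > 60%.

U ≈ 27.2 %

Drainage path length: H_d = H = 9.9 m (single drainage).
T_v = c_v·t/H_d² = 6.2×0.92/9.9² = 0.058198.
T_v = 0.058198 corresponds to the U ≤ 60% branch:
U = √(4T_v/π) = 0.2722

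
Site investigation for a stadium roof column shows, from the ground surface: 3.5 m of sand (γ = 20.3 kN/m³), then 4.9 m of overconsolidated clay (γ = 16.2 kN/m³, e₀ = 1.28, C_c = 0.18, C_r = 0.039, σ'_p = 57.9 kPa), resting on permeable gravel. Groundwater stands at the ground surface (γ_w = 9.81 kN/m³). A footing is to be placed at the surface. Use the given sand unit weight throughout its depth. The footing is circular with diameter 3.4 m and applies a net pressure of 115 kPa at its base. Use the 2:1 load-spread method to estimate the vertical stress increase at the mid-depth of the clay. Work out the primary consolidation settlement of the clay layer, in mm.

Mid-depth of clay below the ground surface: z = 3.5 + 4.9/2 = 5.95 m.
Total vertical stress at mid-clay: σ_v = 20.3×3.5 + 16.2×2.45 = 110.74 kPa.
Pore pressure: u = 9.81×(5.95 − 0) = 58.37 kPa.
Initial effective stress: σ'_0 = σ_v − u = 110.74 − 58.37 = 52.37 kPa.
Stress increase at mid-clay by the 2:1 spreading method:
Δσ ≈ qD²/(D+z)² = 115×3.4²/(3.4+5.95)² = 15.207 kPa
Final effective stress: σ'_f = 52.37 + 15.207 = 67.577 kPa.
σ'_f = 67.577 > σ'_p = 57.9 kPa, so the stress path crosses the preconsolidation pressure — recompression up to σ'_p, then virgin compression beyond:
S_c = H/(1+e₀)·[C_r·log₁₀(σ'_p/σ'_0) + C_c·log₁₀(σ'_f/σ'_p)]
    = 4.9/2.28 × [0.039×log₁₀(57.9/52.37) + 0.18×log₁₀(67.577/57.9)]
    = 2.1491 × [0.0017002 + 0.012082] = 0.02962 m

S_c ≈ 29.6 mm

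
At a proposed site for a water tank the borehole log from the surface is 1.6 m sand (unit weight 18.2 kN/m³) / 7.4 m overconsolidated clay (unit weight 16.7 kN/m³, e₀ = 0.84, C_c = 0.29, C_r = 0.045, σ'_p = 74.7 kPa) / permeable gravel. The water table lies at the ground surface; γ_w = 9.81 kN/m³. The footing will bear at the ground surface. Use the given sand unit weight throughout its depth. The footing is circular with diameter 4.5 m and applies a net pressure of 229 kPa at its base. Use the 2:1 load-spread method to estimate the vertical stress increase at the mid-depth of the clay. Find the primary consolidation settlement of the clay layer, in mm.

S_c ≈ 130 mm

Mid-depth of clay below the ground surface: z = 1.6 + 7.4/2 = 5.3 m.
Total vertical stress at mid-clay: σ_v = 18.2×1.6 + 16.7×3.7 = 90.91 kPa.
Pore pressure: u = 9.81×(5.3 − 0) = 51.993 kPa.
Initial effective stress: σ'_0 = σ_v − u = 90.91 − 51.993 = 38.917 kPa.
Stress increase at mid-clay by the 2:1 spreading method:
Δσ ≈ qD²/(D+z)² = 229×4.5²/(4.5+5.3)² = 48.285 kPa
Final effective stress: σ'_f = 38.917 + 48.285 = 87.202 kPa.
σ'_f = 87.202 > σ'_p = 74.7 kPa, so the stress path crosses the preconsolidation pressure — recompression up to σ'_p, then virgin compression beyond:
S_c = H/(1+e₀)·[C_r·log₁₀(σ'_p/σ'_0) + C_c·log₁₀(σ'_f/σ'_p)]
    = 7.4/1.84 × [0.045×log₁₀(74.7/38.917) + 0.29×log₁₀(87.202/74.7)]
    = 4.0217 × [0.012743 + 0.01949] = 0.1296 m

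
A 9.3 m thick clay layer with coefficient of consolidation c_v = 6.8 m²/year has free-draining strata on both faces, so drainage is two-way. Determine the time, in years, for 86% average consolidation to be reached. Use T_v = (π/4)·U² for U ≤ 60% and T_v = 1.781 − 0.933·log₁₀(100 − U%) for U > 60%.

Drainage path length: H_d = H/2 = 4.65 m (double drainage).
U > 60%: T_v = 1.781 − 0.933·log₁₀(100 − 86) = 0.71166.
t = T_v·H_d²/c_v = 0.71166×4.65²/6.8 = 2.263 years.

t ≈ 2.26 years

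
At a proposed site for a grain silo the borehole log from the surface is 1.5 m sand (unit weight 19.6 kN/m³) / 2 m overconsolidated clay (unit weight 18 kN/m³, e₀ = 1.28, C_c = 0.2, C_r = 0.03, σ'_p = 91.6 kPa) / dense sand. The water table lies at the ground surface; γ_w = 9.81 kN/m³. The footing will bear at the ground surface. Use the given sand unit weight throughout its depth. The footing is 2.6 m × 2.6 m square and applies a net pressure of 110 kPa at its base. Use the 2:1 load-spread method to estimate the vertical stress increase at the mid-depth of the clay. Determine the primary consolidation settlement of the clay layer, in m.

S_c ≈ 0.00927 m

Mid-depth of clay below the ground surface: z = 1.5 + 2/2 = 2.5 m.
Total vertical stress at mid-clay: σ_v = 19.6×1.5 + 18×1 = 47.4 kPa.
Pore pressure: u = 9.81×(2.5 − 0) = 24.525 kPa.
Initial effective stress: σ'_0 = σ_v − u = 47.4 − 24.525 = 22.875 kPa.
Stress increase at mid-clay by the 2:1 spreading method:
Δσ = qBL/((B+z)(L+z)) = 110×2.6×2.6/((2.6+2.5)(2.6+2.5)) = 28.589 kPa
Final effective stress: σ'_f = 22.875 + 28.589 = 51.464 kPa.
σ'_f = 51.464 ≤ σ'_p = 91.6 kPa, so the clay remains overconsolidated and only the recompression index applies:
S_c = C_r·H/(1+e₀)·log₁₀(σ'_f/σ'_0) = 0.03×2/2.28×log₁₀(51.464/22.875)
    = 0.026316 × 0.35214 = 0.009267 m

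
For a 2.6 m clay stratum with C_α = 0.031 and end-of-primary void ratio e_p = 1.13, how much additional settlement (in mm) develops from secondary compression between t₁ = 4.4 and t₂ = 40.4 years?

Secondary compression: S_s = C_α·H/(1+e_p)·log₁₀(t₂/t₁)
S_s = 0.031×2.6/(1+1.13)×log₁₀(40.4/4.4)
    = 0.03784 × 0.9629 = 0.03644 m

S_s ≈ 36.4 mm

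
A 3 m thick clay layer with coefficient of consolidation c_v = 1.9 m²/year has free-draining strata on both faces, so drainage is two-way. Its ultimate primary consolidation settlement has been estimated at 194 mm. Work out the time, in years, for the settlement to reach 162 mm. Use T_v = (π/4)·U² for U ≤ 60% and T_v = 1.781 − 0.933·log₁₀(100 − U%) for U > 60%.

Drainage path length: H_d = H/2 = 1.5 m (double drainage).
U = S(t)/S_ult = 162/194 = 0.8351.
U > 60%: T_v = 1.781 − 0.933·log₁₀(100 − 83.505) = 0.64521.
t = T_v·H_d²/c_v = 0.64521×1.5²/1.9 = 0.7641 years.

t ≈ 0.764 years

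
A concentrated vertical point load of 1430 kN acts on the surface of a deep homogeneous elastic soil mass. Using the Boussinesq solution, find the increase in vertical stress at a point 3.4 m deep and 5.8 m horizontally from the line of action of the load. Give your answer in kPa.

Δσ_z ≈ 1.95 kPa

Boussinesq vertical stress below a point load on an elastic half-space:
Δσ_z = 3P/(2πz²) · [1 + (r/z)²]^(−5/2)
r/z = 5.8/3.4 = 1.7059; [1+(r/z)²]^(−5/2) = 0.033079.
Δσ_z = 3×1430/(2π×3.4²) × 0.033079 = 59.064 × 0.033079 = 1.954 kPa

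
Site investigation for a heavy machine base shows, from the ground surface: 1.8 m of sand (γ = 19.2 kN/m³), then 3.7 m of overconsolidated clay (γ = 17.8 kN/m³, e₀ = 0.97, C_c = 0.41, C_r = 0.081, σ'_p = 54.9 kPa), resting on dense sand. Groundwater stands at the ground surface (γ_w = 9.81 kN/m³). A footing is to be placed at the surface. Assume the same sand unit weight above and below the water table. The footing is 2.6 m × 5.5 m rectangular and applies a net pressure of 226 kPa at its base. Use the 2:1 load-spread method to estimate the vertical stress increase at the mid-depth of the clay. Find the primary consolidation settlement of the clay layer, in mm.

S_c ≈ 195 mm

Mid-depth of clay below the ground surface: z = 1.8 + 3.7/2 = 3.65 m.
Total vertical stress at mid-clay: σ_v = 19.2×1.8 + 17.8×1.85 = 67.49 kPa.
Pore pressure: u = 9.81×(3.65 − 0) = 35.806 kPa.
Initial effective stress: σ'_0 = σ_v − u = 67.49 − 35.806 = 31.684 kPa.
Stress increase at mid-clay by the 2:1 spreading method:
Δσ = qBL/((B+z)(L+z)) = 226×2.6×5.5/((2.6+3.65)(5.5+3.65)) = 56.512 kPa
Final effective stress: σ'_f = 31.684 + 56.512 = 88.196 kPa.
σ'_f = 88.196 > σ'_p = 54.9 kPa, so the stress path crosses the preconsolidation pressure — recompression up to σ'_p, then virgin compression beyond:
S_c = H/(1+e₀)·[C_r·log₁₀(σ'_p/σ'_0) + C_c·log₁₀(σ'_f/σ'_p)]
    = 3.7/1.97 × [0.081×log₁₀(54.9/31.684) + 0.41×log₁₀(88.196/54.9)]
    = 1.8782 × [0.019337 + 0.084409] = 0.1949 m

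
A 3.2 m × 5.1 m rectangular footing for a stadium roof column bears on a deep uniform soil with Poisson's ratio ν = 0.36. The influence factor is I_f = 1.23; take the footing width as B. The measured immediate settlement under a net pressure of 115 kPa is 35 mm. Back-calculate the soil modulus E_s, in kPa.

E_s ≈ 11300 kPa

S_e = q·B·(1−ν²)/E_s · I_f  ⇒  E_s = q·B·(1−ν²)·I_f / S_e.
E_s = 115 × 3.2 × 0.8704 × 1.23 / 0.035 = 11260 kPa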